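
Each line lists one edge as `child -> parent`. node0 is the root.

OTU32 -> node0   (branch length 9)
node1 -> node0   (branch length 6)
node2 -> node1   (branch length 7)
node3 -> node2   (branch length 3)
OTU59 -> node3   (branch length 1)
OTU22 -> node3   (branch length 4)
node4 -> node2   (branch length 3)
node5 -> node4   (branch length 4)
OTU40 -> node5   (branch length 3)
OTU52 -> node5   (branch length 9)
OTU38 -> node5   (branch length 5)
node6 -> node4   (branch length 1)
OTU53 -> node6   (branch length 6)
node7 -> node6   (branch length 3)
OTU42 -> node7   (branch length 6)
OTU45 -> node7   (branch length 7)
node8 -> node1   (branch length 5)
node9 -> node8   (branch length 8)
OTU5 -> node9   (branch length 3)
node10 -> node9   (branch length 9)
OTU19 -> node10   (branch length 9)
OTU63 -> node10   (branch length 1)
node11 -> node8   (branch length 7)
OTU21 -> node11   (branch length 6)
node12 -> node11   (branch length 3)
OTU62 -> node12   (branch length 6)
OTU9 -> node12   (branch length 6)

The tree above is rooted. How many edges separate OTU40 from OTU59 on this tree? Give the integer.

5

The MRCA of OTU40 and OTU59 is the node subtending ((OTU59,OTU22),((OTU40,OTU52,OTU38),(OTU53,(OTU42,OTU45)))).
From OTU40 up to that node: 3 branches. From OTU59 up to the same node: 2 branches. Total: 3 + 2 = 5.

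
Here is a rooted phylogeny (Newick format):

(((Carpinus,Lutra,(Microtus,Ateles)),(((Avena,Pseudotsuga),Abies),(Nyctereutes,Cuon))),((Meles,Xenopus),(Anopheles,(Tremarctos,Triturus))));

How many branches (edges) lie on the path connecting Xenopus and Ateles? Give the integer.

7

The MRCA of Xenopus and Ateles is the root of the tree.
From Xenopus up to that node: 3 branches. From Ateles up to the same node: 4 branches. Total: 3 + 4 = 7.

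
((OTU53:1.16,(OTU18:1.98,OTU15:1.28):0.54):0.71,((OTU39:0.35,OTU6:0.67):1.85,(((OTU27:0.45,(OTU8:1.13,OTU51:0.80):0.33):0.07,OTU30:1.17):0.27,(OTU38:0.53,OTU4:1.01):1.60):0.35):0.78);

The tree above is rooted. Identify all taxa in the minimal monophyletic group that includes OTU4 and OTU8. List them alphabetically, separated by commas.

Tracing OTU4: it sits inside (OTU38,OTU4).
Tracing OTU8: it sits inside (OTU8,OTU51).
The smallest clade enclosing both is (((OTU27,(OTU8,OTU51)),OTU30),(OTU38,OTU4)); the answer is its 6 terminal taxa in alphabetical order.

OTU27, OTU30, OTU38, OTU4, OTU51, OTU8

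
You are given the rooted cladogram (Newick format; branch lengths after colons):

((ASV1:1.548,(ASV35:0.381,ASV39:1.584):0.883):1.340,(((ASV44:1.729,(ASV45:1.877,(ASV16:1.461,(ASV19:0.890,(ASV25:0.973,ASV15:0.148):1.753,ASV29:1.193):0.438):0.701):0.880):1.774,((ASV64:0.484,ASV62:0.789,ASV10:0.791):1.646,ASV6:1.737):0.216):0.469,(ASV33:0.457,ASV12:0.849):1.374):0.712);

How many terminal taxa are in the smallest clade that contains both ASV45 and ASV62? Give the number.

The MRCA of ASV45 and ASV62 is the node subtending ((ASV44,(ASV45,(ASV16,(ASV19,(ASV25,ASV15),ASV29)))),((ASV64,ASV62,ASV10),ASV6)).
That clade contains 11 terminal taxa: ASV10, ASV15, ASV16, ASV19, ASV25, ASV29, ASV44, ASV45, ASV6, ASV62, ASV64.

11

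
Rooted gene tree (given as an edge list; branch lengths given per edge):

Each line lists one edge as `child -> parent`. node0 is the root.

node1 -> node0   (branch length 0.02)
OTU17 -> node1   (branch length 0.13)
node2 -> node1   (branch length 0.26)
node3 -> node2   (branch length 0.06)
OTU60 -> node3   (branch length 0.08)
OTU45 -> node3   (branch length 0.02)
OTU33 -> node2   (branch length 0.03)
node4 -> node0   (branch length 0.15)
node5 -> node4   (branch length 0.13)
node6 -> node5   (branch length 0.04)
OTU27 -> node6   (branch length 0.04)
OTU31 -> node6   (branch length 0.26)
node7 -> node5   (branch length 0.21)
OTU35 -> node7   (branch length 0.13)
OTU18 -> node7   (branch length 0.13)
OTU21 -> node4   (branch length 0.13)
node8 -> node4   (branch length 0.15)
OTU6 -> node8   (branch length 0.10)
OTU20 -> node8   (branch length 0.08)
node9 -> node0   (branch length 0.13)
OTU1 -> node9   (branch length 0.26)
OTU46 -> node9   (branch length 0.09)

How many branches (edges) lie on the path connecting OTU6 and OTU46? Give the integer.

5

The MRCA of OTU6 and OTU46 is the root of the tree.
From OTU6 up to that node: 3 branches. From OTU46 up to the same node: 2 branches. Total: 3 + 2 = 5.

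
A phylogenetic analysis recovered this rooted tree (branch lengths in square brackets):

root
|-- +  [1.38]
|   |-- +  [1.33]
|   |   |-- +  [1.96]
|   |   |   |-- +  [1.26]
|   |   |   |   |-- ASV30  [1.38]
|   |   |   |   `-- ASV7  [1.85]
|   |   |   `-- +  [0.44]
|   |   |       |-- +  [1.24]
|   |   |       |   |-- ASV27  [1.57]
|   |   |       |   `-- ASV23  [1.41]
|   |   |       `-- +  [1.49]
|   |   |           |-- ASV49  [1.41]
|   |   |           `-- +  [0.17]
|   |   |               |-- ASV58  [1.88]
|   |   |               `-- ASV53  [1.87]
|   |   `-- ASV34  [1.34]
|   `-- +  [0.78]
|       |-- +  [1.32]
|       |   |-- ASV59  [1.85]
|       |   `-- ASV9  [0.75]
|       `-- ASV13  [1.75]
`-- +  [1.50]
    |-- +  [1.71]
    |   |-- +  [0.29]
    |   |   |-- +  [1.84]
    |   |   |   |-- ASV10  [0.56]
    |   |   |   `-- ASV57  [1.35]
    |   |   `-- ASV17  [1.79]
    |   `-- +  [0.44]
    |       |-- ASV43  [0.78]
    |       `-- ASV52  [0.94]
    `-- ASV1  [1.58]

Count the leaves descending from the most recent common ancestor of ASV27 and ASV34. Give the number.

8

The MRCA of ASV27 and ASV34 is the node subtending (((ASV30,ASV7),((ASV27,ASV23),(ASV49,(ASV58,ASV53)))),ASV34).
That clade contains 8 terminal taxa: ASV23, ASV27, ASV30, ASV34, ASV49, ASV53, ASV58, ASV7.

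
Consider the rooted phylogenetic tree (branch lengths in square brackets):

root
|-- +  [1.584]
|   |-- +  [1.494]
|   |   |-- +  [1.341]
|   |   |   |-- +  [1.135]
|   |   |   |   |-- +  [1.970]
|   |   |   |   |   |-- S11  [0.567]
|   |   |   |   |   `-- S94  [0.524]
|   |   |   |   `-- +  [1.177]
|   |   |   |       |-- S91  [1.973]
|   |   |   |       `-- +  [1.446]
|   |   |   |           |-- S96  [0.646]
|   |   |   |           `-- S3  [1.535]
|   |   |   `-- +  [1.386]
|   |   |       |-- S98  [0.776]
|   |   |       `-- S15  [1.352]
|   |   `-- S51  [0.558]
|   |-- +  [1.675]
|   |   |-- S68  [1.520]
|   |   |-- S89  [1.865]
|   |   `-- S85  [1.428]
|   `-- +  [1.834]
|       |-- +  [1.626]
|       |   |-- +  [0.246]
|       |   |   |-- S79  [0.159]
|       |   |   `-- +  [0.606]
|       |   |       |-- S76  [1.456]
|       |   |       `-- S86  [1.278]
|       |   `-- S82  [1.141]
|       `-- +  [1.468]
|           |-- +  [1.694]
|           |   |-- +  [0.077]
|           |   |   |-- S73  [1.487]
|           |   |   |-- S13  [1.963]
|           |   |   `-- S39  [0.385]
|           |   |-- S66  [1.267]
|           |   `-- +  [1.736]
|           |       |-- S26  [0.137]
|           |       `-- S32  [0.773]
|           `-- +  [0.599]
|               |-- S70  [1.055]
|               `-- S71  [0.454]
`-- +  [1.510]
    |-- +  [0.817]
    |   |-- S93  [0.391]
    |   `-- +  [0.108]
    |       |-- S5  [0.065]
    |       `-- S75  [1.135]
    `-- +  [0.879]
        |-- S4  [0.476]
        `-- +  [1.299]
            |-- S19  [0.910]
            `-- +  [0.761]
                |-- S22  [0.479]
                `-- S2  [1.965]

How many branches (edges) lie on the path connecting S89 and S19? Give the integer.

The MRCA of S89 and S19 is the root of the tree.
From S89 up to that node: 3 branches. From S19 up to the same node: 4 branches. Total: 3 + 4 = 7.

7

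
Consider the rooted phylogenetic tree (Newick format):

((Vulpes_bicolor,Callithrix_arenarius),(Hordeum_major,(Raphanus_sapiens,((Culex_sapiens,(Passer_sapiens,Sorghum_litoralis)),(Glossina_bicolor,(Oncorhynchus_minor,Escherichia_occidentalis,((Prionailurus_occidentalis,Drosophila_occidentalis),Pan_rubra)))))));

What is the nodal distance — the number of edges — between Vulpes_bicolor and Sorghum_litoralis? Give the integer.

8

The MRCA of Vulpes_bicolor and Sorghum_litoralis is the root of the tree.
From Vulpes_bicolor up to that node: 2 branches. From Sorghum_litoralis up to the same node: 6 branches. Total: 2 + 6 = 8.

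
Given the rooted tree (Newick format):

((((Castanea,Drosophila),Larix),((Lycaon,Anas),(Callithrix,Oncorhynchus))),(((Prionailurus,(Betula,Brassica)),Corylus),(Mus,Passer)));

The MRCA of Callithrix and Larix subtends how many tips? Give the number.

The MRCA of Callithrix and Larix is the node subtending (((Castanea,Drosophila),Larix),((Lycaon,Anas),(Callithrix,Oncorhynchus))).
That clade contains 7 terminal taxa: Anas, Callithrix, Castanea, Drosophila, Larix, Lycaon, Oncorhynchus.

7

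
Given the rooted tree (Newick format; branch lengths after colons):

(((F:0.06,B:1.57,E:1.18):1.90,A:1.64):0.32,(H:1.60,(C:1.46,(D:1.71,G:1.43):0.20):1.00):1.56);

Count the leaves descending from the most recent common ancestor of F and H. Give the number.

The MRCA of F and H is the root, so the clade is the entire tree.
That clade contains 8 terminal taxa: A, B, C, D, E, F, G, H.

8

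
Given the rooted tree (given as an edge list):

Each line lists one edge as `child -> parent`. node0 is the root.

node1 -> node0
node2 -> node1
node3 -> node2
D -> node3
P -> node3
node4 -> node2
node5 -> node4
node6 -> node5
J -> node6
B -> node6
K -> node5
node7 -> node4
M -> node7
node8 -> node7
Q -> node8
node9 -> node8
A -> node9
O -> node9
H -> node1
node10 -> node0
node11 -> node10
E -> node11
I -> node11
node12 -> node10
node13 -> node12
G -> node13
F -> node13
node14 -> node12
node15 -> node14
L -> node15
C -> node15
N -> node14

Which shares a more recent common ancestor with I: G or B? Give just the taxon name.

G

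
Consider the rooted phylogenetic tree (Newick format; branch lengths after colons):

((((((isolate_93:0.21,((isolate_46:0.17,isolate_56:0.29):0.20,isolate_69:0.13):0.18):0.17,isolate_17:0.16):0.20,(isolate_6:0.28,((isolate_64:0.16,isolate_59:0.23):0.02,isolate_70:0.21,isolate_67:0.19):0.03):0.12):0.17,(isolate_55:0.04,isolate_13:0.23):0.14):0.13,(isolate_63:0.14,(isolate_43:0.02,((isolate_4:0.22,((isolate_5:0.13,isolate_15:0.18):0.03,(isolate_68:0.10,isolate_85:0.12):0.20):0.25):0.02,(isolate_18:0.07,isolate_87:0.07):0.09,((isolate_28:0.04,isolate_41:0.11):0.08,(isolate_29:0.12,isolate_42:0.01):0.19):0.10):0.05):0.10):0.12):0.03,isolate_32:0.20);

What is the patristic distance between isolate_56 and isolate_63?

1.60

The path runs isolate_56 → … → MRCA → … → isolate_63; the MRCA is the node subtending (((((isolate_93,((isolate_46,isolate_56),isolate_69)),isolate_17),(isolate_6,((isolate_64,isolate_59),isolate_70,isolate_67))),(isolate_55,isolate_13)),(isolate_63,(isolate_43,((isolate_4,((isolate_5,isolate_15),(isolate_68,isolate_85))),(isolate_18,isolate_87),((isolate_28,isolate_41),(isolate_29,isolate_42)))))).
Branch lengths along that path: 0.29 + 0.20 + 0.18 + 0.17 + 0.20 + 0.17 + 0.13 + 0.12 + 0.14 = 1.60.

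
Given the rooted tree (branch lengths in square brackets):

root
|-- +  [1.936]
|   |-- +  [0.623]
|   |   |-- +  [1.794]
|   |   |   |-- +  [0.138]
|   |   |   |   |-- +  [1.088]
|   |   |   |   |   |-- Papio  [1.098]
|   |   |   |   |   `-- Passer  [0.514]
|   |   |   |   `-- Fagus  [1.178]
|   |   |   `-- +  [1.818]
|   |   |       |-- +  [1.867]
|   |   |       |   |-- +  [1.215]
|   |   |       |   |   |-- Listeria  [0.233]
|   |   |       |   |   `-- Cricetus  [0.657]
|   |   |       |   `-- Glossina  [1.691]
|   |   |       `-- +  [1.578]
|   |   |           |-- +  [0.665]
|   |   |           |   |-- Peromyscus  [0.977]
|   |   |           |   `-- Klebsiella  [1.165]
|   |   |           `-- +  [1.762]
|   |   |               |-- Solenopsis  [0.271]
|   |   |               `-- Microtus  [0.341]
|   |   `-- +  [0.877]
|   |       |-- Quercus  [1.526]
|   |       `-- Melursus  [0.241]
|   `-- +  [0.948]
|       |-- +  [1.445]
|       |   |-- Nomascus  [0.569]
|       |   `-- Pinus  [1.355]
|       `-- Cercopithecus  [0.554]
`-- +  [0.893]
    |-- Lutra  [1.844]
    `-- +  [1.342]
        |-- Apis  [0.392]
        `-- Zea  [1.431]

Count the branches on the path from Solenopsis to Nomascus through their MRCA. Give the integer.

9

The MRCA of Solenopsis and Nomascus is the node subtending (((((Papio,Passer),Fagus),(((Listeria,Cricetus),Glossina),((Peromyscus,Klebsiella),(Solenopsis,Microtus)))),(Quercus,Melursus)),((Nomascus,Pinus),Cercopithecus)).
From Solenopsis up to that node: 6 branches. From Nomascus up to the same node: 3 branches. Total: 6 + 3 = 9.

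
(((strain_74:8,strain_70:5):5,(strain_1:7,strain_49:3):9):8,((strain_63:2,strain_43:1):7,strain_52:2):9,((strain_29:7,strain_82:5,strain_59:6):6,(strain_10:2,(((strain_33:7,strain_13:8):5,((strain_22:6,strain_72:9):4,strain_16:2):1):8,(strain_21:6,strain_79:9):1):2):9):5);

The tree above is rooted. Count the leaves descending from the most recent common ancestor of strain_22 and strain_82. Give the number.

The MRCA of strain_22 and strain_82 is the node subtending ((strain_29,strain_82,strain_59),(strain_10,(((strain_33,strain_13),((strain_22,strain_72),strain_16)),(strain_21,strain_79)))).
That clade contains 11 terminal taxa: strain_10, strain_13, strain_16, strain_21, strain_22, strain_29, strain_33, strain_59, strain_72, strain_79, strain_82.

11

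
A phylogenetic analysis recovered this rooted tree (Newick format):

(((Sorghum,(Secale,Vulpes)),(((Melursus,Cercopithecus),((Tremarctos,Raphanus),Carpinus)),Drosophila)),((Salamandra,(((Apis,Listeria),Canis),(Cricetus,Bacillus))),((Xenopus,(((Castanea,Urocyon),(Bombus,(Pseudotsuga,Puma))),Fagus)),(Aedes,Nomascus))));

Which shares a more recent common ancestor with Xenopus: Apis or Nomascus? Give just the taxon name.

The MRCA of Xenopus and Nomascus subtends ((Xenopus,(((Castanea,Urocyon),(Bombus,(Pseudotsuga,Puma))),Fagus)),(Aedes,Nomascus)) (9 taxa).
The MRCA of Xenopus and Apis subtends ((Salamandra,(((Apis,Listeria),Canis),(Cricetus,Bacillus))),((Xenopus,(((Castanea,Urocyon),(Bombus,(Pseudotsuga,Puma))),Fagus)),(Aedes,Nomascus))) (15 taxa).
The first is nested inside the second, so Xenopus shares a more recent common ancestor with Nomascus.

Nomascus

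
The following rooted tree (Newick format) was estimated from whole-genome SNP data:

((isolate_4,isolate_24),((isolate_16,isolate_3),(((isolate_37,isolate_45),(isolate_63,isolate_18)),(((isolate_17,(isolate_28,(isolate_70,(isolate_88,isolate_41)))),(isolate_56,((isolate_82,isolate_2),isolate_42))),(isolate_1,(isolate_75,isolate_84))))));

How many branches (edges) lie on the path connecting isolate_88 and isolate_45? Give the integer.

The MRCA of isolate_88 and isolate_45 is the node subtending (((isolate_37,isolate_45),(isolate_63,isolate_18)),(((isolate_17,(isolate_28,(isolate_70,(isolate_88,isolate_41)))),(isolate_56,((isolate_82,isolate_2),isolate_42))),(isolate_1,(isolate_75,isolate_84)))).
From isolate_88 up to that node: 7 branches. From isolate_45 up to the same node: 3 branches. Total: 7 + 3 = 10.

10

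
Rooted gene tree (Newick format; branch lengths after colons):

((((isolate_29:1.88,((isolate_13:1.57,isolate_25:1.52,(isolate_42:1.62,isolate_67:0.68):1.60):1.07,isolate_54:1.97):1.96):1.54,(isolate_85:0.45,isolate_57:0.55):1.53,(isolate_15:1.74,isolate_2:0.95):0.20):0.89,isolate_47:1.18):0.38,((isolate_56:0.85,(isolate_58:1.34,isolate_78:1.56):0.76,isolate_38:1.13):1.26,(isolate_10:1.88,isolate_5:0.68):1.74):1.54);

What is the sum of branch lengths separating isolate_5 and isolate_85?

7.21

The path runs isolate_5 → … → MRCA → … → isolate_85; the MRCA is the root of the tree.
Branch lengths along that path: 0.68 + 1.74 + 1.54 + 0.38 + 0.89 + 1.53 + 0.45 = 7.21.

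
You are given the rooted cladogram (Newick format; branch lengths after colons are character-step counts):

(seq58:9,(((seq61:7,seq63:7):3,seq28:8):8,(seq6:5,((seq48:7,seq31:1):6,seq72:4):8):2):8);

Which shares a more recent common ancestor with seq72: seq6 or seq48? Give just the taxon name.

The MRCA of seq72 and seq48 subtends ((seq48,seq31),seq72) (3 taxa).
The MRCA of seq72 and seq6 subtends (seq6,((seq48,seq31),seq72)) (4 taxa).
The first is nested inside the second, so seq72 shares a more recent common ancestor with seq48.

seq48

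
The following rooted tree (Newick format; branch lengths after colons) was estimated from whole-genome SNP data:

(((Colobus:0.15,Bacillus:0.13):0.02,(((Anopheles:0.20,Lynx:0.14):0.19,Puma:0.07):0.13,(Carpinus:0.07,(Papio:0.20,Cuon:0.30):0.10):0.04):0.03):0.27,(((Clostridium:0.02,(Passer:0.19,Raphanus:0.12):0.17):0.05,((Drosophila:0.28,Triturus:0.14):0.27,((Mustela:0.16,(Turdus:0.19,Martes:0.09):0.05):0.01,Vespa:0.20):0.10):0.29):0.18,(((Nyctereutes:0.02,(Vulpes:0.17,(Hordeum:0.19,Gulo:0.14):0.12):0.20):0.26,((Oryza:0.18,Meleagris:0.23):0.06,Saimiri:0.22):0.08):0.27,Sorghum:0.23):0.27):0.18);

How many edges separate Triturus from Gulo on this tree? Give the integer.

The MRCA of Triturus and Gulo is the node subtending (((Clostridium,(Passer,Raphanus)),((Drosophila,Triturus),((Mustela,(Turdus,Martes)),Vespa))),(((Nyctereutes,(Vulpes,(Hordeum,Gulo))),((Oryza,Meleagris),Saimiri)),Sorghum)).
From Triturus up to that node: 4 branches. From Gulo up to the same node: 6 branches. Total: 4 + 6 = 10.

10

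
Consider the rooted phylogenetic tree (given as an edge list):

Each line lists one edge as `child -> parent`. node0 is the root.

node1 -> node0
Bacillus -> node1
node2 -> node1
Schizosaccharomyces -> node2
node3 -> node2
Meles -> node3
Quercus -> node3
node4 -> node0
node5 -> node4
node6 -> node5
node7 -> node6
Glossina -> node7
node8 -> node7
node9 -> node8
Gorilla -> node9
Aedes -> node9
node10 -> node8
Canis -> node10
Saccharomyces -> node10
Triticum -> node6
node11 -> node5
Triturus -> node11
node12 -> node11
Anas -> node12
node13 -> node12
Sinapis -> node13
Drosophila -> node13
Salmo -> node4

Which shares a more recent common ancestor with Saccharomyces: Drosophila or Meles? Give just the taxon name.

Drosophila

The MRCA of Saccharomyces and Drosophila subtends (((Glossina,((Gorilla,Aedes),(Canis,Saccharomyces))),Triticum),(Triturus,(Anas,(Sinapis,Drosophila)))) (10 taxa).
The MRCA of Saccharomyces and Meles is the root, subtending the entire tree (15 taxa).
The first is nested inside the second, so Saccharomyces shares a more recent common ancestor with Drosophila.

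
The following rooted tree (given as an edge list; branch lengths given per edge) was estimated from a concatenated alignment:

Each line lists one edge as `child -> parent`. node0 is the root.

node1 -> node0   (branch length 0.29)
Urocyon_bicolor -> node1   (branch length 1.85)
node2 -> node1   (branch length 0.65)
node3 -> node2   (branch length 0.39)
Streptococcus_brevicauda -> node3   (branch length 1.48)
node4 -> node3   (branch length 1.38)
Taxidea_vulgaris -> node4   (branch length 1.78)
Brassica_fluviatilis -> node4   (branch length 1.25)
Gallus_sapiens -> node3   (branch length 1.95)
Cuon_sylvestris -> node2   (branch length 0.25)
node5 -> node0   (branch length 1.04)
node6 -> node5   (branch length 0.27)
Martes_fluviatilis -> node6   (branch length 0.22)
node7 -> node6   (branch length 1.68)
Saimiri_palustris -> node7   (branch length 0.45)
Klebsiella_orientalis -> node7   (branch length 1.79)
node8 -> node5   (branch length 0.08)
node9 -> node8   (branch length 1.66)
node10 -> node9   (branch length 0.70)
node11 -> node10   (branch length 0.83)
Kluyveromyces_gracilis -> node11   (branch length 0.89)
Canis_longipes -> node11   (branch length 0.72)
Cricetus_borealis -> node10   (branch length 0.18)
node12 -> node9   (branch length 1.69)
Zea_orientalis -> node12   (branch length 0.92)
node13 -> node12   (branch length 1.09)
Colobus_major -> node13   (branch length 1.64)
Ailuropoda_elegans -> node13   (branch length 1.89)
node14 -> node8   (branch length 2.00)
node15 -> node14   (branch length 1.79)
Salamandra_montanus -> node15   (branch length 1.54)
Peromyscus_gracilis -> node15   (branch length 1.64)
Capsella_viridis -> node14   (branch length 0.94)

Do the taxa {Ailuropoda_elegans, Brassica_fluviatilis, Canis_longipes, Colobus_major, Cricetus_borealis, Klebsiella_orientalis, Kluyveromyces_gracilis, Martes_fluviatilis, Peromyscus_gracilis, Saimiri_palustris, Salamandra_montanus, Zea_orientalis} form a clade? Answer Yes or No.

No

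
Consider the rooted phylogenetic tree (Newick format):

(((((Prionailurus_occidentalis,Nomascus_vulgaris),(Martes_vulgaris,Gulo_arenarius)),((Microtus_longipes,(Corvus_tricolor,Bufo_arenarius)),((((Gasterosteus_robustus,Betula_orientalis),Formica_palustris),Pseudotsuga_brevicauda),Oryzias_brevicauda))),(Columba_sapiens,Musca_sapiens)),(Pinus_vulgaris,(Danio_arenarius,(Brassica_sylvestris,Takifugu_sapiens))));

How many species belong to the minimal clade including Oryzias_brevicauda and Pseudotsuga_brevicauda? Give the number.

The MRCA of Oryzias_brevicauda and Pseudotsuga_brevicauda is the node subtending ((((Gasterosteus_robustus,Betula_orientalis),Formica_palustris),Pseudotsuga_brevicauda),Oryzias_brevicauda).
That clade contains 5 terminal taxa: Betula_orientalis, Formica_palustris, Gasterosteus_robustus, Oryzias_brevicauda, Pseudotsuga_brevicauda.

5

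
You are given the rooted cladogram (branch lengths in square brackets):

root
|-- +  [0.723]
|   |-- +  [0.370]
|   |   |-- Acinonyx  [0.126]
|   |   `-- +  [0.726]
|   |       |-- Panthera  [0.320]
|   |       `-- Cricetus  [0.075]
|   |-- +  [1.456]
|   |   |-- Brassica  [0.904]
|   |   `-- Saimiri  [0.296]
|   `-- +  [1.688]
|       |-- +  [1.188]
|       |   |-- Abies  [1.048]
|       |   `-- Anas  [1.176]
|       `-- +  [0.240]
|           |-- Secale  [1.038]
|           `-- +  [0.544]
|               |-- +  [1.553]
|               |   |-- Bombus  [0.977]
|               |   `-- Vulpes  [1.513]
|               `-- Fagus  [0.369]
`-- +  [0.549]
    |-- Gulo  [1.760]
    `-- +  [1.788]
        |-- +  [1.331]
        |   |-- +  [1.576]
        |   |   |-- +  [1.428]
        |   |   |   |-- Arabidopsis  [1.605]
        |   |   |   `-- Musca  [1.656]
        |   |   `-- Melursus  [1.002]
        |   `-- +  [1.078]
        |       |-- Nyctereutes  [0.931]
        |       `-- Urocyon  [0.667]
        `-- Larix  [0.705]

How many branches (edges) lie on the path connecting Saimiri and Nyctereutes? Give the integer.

The MRCA of Saimiri and Nyctereutes is the root of the tree.
From Saimiri up to that node: 3 branches. From Nyctereutes up to the same node: 5 branches. Total: 3 + 5 = 8.

8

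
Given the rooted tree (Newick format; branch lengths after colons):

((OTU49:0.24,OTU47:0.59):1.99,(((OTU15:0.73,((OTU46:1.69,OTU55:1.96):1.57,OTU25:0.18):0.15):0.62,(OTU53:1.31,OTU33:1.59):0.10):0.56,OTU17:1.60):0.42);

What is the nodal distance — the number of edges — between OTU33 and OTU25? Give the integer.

5

The MRCA of OTU33 and OTU25 is the node subtending ((OTU15,((OTU46,OTU55),OTU25)),(OTU53,OTU33)).
From OTU33 up to that node: 2 branches. From OTU25 up to the same node: 3 branches. Total: 2 + 3 = 5.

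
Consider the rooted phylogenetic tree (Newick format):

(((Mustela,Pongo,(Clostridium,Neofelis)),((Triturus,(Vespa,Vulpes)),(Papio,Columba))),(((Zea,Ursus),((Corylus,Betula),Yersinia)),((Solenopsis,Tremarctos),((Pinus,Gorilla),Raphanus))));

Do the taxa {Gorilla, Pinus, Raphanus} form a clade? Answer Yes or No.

The most recent common ancestor of these taxa subtends ((Pinus,Gorilla),Raphanus).
That clade has exactly 3 tips — every listed taxon and nothing else — so the group is monophyletic.

Yes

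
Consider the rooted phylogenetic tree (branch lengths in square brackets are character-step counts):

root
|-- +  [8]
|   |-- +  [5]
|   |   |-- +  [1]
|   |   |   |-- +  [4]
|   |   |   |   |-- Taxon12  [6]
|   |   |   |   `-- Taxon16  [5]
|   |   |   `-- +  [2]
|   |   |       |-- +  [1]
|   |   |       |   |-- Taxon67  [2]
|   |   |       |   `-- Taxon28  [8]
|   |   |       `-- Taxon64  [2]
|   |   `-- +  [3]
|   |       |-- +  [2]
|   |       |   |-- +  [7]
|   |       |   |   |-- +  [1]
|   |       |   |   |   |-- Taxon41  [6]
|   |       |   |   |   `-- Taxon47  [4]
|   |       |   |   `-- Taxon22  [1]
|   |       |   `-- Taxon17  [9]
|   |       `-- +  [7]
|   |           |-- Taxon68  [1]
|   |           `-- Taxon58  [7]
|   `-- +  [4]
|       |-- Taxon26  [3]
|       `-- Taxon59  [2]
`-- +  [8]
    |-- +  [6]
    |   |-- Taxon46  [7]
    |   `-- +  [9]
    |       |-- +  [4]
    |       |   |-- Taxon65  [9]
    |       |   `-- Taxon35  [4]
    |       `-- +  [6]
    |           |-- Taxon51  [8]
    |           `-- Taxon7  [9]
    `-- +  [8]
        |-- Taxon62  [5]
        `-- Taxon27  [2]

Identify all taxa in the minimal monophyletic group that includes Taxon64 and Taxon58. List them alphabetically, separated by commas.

Taxon12, Taxon16, Taxon17, Taxon22, Taxon28, Taxon41, Taxon47, Taxon58, Taxon64, Taxon67, Taxon68

Tracing Taxon64: it sits inside ((Taxon67,Taxon28),Taxon64).
Tracing Taxon58: it sits inside (Taxon68,Taxon58).
The smallest clade enclosing both is (((Taxon12,Taxon16),((Taxon67,Taxon28),Taxon64)),((((Taxon41,Taxon47),Taxon22),Taxon17),(Taxon68,Taxon58))); the answer is its 11 terminal taxa in alphabetical order.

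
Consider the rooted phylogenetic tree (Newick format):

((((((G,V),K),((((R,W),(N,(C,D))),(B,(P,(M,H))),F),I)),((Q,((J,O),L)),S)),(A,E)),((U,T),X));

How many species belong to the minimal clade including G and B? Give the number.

14

The MRCA of G and B is the node subtending (((G,V),K),((((R,W),(N,(C,D))),(B,(P,(M,H))),F),I)).
That clade contains 14 terminal taxa: B, C, D, F, G, H, I, K, M, N, P, R, V, W.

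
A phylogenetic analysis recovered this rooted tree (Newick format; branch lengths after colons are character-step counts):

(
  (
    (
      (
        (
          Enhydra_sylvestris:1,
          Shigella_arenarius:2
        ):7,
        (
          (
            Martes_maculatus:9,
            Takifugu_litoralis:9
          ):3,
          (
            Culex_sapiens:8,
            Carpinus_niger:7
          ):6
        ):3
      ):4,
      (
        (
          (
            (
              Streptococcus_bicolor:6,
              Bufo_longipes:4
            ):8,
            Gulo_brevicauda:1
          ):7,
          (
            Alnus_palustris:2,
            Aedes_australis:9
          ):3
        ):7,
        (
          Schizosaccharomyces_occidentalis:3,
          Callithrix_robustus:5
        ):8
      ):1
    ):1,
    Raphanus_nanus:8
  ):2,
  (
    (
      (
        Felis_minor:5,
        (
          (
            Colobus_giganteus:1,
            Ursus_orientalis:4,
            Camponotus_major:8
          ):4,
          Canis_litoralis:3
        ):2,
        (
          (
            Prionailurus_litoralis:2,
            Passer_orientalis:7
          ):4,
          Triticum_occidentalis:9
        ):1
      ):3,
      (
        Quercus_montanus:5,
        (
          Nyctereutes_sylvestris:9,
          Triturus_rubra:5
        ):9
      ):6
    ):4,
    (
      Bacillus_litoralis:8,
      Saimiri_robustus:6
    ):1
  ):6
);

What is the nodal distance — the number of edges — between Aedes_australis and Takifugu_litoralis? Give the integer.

The MRCA of Aedes_australis and Takifugu_litoralis is the node subtending (((Enhydra_sylvestris,Shigella_arenarius),((Martes_maculatus,Takifugu_litoralis),(Culex_sapiens,Carpinus_niger))),((((Streptococcus_bicolor,Bufo_longipes),Gulo_brevicauda),(Alnus_palustris,Aedes_australis)),(Schizosaccharomyces_occidentalis,Callithrix_robustus))).
From Aedes_australis up to that node: 4 branches. From Takifugu_litoralis up to the same node: 4 branches. Total: 4 + 4 = 8.

8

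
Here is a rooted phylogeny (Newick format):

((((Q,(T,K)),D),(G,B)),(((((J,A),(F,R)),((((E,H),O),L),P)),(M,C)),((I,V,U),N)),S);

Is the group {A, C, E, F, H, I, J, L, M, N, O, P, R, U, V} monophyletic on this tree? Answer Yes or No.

Yes

The most recent common ancestor of these taxa subtends (((((J,A),(F,R)),((((E,H),O),L),P)),(M,C)),((I,V,U),N)).
That clade has exactly 15 tips — every listed taxon and nothing else — so the group is monophyletic.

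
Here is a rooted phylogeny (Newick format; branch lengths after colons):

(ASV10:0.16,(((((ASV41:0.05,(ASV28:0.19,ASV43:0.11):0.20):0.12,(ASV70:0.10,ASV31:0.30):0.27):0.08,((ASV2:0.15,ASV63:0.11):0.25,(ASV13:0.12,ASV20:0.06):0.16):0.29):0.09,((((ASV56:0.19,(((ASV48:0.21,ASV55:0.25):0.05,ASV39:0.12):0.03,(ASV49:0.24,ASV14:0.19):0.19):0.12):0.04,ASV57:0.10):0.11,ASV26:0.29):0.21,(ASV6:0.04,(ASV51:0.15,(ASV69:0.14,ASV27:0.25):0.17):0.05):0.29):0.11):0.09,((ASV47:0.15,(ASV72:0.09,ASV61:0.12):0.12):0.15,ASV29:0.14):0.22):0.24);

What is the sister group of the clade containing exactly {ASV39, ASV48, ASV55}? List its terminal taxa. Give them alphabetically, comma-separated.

ASV14, ASV49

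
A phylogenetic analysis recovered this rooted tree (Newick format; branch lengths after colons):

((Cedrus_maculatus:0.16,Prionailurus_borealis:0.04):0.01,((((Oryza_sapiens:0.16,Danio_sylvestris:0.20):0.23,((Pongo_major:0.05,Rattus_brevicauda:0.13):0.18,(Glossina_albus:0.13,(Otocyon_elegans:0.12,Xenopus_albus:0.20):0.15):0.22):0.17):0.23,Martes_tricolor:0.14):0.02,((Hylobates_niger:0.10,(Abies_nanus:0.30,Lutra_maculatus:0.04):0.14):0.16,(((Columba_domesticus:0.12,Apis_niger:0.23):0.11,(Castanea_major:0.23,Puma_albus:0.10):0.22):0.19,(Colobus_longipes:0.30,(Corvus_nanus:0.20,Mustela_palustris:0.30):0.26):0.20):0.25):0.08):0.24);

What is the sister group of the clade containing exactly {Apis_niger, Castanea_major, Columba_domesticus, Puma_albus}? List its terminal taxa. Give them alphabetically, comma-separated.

Colobus_longipes, Corvus_nanus, Mustela_palustris

The clade containing exactly {Apis_niger, Castanea_major, Columba_domesticus, Puma_albus} attaches to the tree at the node subtending (((Columba_domesticus,Apis_niger),(Castanea_major,Puma_albus)),(Colobus_longipes,(Corvus_nanus,Mustela_palustris))).
The other lineage descending from that same node — the sister group — is (Colobus_longipes,(Corvus_nanus,Mustela_palustris)); its 3 tips in alphabetical order are the answer.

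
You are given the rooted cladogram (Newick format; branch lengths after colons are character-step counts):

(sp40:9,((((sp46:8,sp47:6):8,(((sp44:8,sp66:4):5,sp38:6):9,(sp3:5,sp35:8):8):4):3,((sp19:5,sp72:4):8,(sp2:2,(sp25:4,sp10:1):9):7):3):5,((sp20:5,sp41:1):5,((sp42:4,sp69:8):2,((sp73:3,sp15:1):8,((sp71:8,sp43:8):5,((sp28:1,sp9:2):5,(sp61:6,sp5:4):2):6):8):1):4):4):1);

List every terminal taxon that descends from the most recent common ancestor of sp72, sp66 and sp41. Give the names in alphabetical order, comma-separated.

Tracing sp72: it sits inside (sp19,sp72).
Tracing sp66: it sits inside (sp44,sp66).
Tracing sp41: it sits inside (sp20,sp41).
The smallest clade enclosing all 3 is ((((sp46,sp47),(((sp44,sp66),sp38),(sp3,sp35))),((sp19,sp72),(sp2,(sp25,sp10)))),((sp20,sp41),((sp42,sp69),((sp73,sp15),((sp71,sp43),((sp28,sp9),(sp61,sp5))))))); the answer is its 24 terminal taxa in alphabetical order.

sp10, sp15, sp19, sp2, sp20, sp25, sp28, sp3, sp35, sp38, sp41, sp42, sp43, sp44, sp46, sp47, sp5, sp61, sp66, sp69, sp71, sp72, sp73, sp9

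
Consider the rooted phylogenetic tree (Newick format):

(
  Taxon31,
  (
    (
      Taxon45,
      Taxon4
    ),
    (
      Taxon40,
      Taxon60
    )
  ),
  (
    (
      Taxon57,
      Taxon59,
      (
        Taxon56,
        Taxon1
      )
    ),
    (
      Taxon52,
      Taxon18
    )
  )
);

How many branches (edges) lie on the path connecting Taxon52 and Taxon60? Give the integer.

6

The MRCA of Taxon52 and Taxon60 is the root of the tree.
From Taxon52 up to that node: 3 branches. From Taxon60 up to the same node: 3 branches. Total: 3 + 3 = 6.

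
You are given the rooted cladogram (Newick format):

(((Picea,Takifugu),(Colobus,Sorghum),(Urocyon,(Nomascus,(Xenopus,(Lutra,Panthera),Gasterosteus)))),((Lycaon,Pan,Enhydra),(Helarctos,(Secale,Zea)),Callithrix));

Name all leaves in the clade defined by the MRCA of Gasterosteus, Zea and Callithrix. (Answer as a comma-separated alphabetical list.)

Tracing Gasterosteus: it sits inside (Xenopus,(Lutra,Panthera),Gasterosteus).
Tracing Zea: it sits inside (Secale,Zea).
Tracing Callithrix: it sits inside ((Lycaon,Pan,Enhydra),(Helarctos,(Secale,Zea)),Callithrix).
The smallest clade enclosing all 3 is the whole tree (their MRCA is the root), so the answer is all 17 tips in alphabetical order.

Callithrix, Colobus, Enhydra, Gasterosteus, Helarctos, Lutra, Lycaon, Nomascus, Pan, Panthera, Picea, Secale, Sorghum, Takifugu, Urocyon, Xenopus, Zea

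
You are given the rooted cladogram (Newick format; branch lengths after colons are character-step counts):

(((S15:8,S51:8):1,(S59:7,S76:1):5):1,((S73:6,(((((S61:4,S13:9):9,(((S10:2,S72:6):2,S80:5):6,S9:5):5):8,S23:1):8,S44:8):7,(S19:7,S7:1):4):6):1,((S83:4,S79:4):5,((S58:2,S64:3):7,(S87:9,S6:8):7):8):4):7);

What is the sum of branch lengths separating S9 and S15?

The path runs S9 → … → MRCA → … → S15; the MRCA is the root of the tree.
Branch lengths along that path: 5 + 5 + 8 + 8 + 7 + 6 + 1 + 7 + 1 + 1 + 8 = 57.

57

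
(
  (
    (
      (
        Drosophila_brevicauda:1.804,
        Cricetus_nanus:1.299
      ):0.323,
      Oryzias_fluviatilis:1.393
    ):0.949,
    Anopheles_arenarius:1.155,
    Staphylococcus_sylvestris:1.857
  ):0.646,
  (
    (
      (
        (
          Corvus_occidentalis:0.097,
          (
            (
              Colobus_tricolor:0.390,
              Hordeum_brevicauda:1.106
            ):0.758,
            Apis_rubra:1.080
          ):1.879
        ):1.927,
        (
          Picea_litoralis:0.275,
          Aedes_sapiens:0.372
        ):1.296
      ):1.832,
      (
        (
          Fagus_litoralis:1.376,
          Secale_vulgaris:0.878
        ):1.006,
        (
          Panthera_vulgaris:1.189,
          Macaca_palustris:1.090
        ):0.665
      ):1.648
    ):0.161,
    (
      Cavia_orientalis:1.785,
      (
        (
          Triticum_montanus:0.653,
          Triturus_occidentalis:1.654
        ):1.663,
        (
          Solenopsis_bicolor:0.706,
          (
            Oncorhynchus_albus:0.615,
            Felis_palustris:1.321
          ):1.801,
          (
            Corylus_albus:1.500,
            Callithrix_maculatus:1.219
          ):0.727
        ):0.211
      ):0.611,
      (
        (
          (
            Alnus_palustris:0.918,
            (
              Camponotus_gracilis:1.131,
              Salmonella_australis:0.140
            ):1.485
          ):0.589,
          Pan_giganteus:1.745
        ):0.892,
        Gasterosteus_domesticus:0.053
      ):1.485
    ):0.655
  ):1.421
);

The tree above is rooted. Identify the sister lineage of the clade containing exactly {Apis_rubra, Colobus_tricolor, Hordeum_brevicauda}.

The clade containing exactly {Apis_rubra, Colobus_tricolor, Hordeum_brevicauda} attaches to the tree at the node subtending (Corvus_occidentalis,((Colobus_tricolor,Hordeum_brevicauda),Apis_rubra)).
The other lineage descending from that same node — the sister group — is the single tip Corvus_occidentalis.

Corvus_occidentalis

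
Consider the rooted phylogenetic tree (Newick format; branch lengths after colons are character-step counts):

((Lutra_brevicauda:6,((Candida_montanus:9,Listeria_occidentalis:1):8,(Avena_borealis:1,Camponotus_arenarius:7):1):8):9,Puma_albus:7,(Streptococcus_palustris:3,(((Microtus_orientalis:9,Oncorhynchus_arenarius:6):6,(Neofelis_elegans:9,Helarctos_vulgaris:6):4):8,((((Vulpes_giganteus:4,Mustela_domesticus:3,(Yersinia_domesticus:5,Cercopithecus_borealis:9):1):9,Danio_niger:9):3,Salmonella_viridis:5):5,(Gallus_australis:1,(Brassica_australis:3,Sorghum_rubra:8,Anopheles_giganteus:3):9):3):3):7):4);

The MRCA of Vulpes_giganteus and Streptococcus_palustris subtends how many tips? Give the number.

The MRCA of Vulpes_giganteus and Streptococcus_palustris is the node subtending (Streptococcus_palustris,(((Microtus_orientalis,Oncorhynchus_arenarius),(Neofelis_elegans,Helarctos_vulgaris)),((((Vulpes_giganteus,Mustela_domesticus,(Yersinia_domesticus,Cercopithecus_borealis)),Danio_niger),Salmonella_viridis),(Gallus_australis,(Brassica_australis,Sorghum_rubra,Anopheles_giganteus))))).
That clade contains 15 terminal taxa: Anopheles_giganteus, Brassica_australis, Cercopithecus_borealis, Danio_niger, Gallus_australis, Helarctos_vulgaris, Microtus_orientalis, Mustela_domesticus, Neofelis_elegans, Oncorhynchus_arenarius, Salmonella_viridis, Sorghum_rubra, Streptococcus_palustris, Vulpes_giganteus, Yersinia_domesticus.

15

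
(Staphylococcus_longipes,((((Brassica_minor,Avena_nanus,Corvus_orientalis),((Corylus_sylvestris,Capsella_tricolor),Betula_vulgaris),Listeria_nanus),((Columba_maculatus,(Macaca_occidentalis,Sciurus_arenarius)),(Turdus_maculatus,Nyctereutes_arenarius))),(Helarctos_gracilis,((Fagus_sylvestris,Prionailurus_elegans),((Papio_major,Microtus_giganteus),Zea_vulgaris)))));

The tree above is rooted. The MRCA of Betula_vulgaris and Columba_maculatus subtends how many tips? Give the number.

12

The MRCA of Betula_vulgaris and Columba_maculatus is the node subtending (((Brassica_minor,Avena_nanus,Corvus_orientalis),((Corylus_sylvestris,Capsella_tricolor),Betula_vulgaris),Listeria_nanus),((Columba_maculatus,(Macaca_occidentalis,Sciurus_arenarius)),(Turdus_maculatus,Nyctereutes_arenarius))).
That clade contains 12 terminal taxa: Avena_nanus, Betula_vulgaris, Brassica_minor, Capsella_tricolor, Columba_maculatus, Corvus_orientalis, Corylus_sylvestris, Listeria_nanus, Macaca_occidentalis, Nyctereutes_arenarius, Sciurus_arenarius, Turdus_maculatus.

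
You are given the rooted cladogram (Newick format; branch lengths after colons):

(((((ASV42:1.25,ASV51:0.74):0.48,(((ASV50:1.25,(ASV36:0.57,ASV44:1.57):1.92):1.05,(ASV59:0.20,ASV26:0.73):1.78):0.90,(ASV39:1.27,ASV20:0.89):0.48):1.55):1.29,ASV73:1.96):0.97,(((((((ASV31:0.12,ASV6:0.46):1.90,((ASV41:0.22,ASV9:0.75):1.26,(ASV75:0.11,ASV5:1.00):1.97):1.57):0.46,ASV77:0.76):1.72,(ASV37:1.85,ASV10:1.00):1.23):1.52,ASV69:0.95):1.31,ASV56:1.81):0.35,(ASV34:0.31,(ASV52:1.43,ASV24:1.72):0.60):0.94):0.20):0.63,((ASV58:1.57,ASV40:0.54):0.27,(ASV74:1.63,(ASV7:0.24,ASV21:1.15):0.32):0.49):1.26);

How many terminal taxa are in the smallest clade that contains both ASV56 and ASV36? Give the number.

The MRCA of ASV56 and ASV36 is the node subtending ((((ASV42,ASV51),(((ASV50,(ASV36,ASV44)),(ASV59,ASV26)),(ASV39,ASV20))),ASV73),(((((((ASV31,ASV6),((ASV41,ASV9),(ASV75,ASV5))),ASV77),(ASV37,ASV10)),ASV69),ASV56),(ASV34,(ASV52,ASV24)))).
That clade contains 24 terminal taxa: ASV10, ASV20, ASV24, ASV26, ASV31, ASV34, ASV36, ASV37, ASV39, ASV41, ASV42, ASV44, ASV5, ASV50, ASV51, ASV52, ASV56, ASV59, ASV6, ASV69, ASV73, ASV75, ASV77, ASV9.

24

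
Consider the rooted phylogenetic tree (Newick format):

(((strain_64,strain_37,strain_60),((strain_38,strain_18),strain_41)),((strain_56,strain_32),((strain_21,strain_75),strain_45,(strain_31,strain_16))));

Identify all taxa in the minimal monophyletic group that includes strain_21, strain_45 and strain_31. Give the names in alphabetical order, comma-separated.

Tracing strain_21: it sits inside (strain_21,strain_75).
Tracing strain_45: it sits inside ((strain_21,strain_75),strain_45,(strain_31,strain_16)).
Tracing strain_31: it sits inside (strain_31,strain_16).
The smallest clade enclosing all 3 is ((strain_21,strain_75),strain_45,(strain_31,strain_16)); the answer is its 5 terminal taxa in alphabetical order.

strain_16, strain_21, strain_31, strain_45, strain_75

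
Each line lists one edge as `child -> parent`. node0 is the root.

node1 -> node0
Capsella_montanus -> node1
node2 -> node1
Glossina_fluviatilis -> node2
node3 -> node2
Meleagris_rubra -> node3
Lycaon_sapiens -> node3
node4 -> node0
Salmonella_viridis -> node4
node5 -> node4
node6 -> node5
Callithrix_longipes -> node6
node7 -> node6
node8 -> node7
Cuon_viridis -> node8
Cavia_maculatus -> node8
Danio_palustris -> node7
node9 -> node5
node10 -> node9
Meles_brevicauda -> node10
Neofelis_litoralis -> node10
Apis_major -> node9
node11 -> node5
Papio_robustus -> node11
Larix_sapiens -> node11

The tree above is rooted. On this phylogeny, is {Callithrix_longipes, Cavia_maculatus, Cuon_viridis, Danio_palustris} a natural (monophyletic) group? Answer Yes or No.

Yes

The most recent common ancestor of these taxa subtends (Callithrix_longipes,((Cuon_viridis,Cavia_maculatus),Danio_palustris)).
That clade has exactly 4 tips — every listed taxon and nothing else — so the group is monophyletic.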